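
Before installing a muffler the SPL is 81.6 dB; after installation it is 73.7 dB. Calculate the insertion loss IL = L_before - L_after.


Insertion loss = SPL without muffler - SPL with muffler
IL = 81.6 - 73.7 = 7.9 dB


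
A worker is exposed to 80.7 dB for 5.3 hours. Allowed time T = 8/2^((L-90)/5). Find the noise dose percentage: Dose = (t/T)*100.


T_allowed = 8 / 2^((80.7 - 90)/5) = 29.0406 hr
Dose = 5.3 / 29.0406 * 100 = 18.25 %


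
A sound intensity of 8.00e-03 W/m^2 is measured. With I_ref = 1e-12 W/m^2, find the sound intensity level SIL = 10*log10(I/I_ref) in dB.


I / I_ref = 8.00e-03 / 1e-12 = 8e+09
SIL = 10 * log10(8e+09) = 99.031 dB


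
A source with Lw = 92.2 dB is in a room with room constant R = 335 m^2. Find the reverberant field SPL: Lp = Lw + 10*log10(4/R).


4/R = 4/335 = 0.0119403
Lp = 92.2 + 10*log10(0.0119403) = 72.97 dB


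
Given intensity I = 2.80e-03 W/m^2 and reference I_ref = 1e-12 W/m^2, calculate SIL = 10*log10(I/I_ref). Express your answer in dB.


I / I_ref = 2.80e-03 / 1e-12 = 2.8e+09
SIL = 10 * log10(2.8e+09) = 94.472 dB


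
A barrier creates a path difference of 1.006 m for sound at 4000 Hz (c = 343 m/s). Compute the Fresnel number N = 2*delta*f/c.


N = 2*delta*f/c = 2*delta/lambda, where lambda = c/f
lambda = 343 / 4000 = 0.08575 m
N = 2 * 1.006 / 0.08575 = 23.464


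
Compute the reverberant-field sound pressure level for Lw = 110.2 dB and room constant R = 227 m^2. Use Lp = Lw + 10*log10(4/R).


4/R = 4/227 = 0.0176211
Lp = 110.2 + 10*log10(0.0176211) = 92.66 dB


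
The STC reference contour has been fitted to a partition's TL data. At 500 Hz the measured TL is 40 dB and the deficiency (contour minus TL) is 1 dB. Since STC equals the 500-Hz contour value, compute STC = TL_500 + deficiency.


By ASTM E413, STC = value of the fitted reference contour at 500 Hz.
Contour value at 500 Hz = TL_500 + deficiency = 40 + 1 = 41
STC = 41


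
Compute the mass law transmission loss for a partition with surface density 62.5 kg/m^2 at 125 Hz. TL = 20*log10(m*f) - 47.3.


m * f = 62.5 * 125 = 7812.5
20*log10(7812.5) = 77.8558 dB
TL = 77.8558 - 47.3 = 30.556 dB


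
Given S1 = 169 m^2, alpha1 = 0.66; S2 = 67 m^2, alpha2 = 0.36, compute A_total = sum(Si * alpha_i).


169 * 0.66 = 111.54
67 * 0.36 = 24.12
A_total = 111.54 + 24.12 = 135.66 m^2


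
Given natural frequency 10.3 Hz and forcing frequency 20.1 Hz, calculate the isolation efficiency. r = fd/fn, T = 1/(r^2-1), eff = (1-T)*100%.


r = 20.1 / 10.3 = 1.95146
r^2 - 1 = 1.95146^2 - 1 = 2.8082
T = 1/2.8082 = 0.3561
Efficiency = (1 - 0.3561)*100 = 64.39 %


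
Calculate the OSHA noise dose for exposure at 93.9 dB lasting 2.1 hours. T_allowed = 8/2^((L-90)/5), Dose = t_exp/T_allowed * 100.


T_allowed = 8 / 2^((93.9 - 90)/5) = 4.65893 hr
Dose = 2.1 / 4.65893 * 100 = 45.075 %


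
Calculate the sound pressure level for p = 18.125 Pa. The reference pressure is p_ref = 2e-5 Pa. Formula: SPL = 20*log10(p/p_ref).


p / p_ref = 18.125 / 2e-5 = 906250
SPL = 20 * log10(906250) = 119.14 dB


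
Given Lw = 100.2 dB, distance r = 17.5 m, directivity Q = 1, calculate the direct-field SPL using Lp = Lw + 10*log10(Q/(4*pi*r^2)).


4*pi*r^2 = 4*pi*17.5^2 = 3848.45 m^2
Q / (4*pi*r^2) = 1 / 3848.45 = 0.000259845
Lp = 100.2 + 10*log10(0.000259845) = 64.347 dB


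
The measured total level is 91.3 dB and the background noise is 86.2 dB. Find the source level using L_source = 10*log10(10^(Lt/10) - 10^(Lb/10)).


10^(91.3/10) = 1.34896e+09
10^(86.2/10) = 4.16869e+08
Difference = 1.34896e+09 - 4.16869e+08 = 9.32091e+08
L_source = 10*log10(9.32091e+08) = 89.695 dB


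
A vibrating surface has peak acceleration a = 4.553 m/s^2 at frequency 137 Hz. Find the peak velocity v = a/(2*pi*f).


omega = 2*pi*f = 2*pi*137 = 860.796 rad/s
v = a / omega = 4.553 / 860.796 = 0.0052893 m/s


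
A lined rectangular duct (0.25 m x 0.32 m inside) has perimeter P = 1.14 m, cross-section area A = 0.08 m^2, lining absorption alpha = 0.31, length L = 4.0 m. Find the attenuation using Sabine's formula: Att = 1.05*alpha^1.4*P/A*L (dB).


alpha^1.4 = 0.31^1.4 = 0.194047
Attenuation rate = 1.05 * alpha^1.4 * P / A
= 1.05 * 0.194047 * 1.14 / 0.08 = 2.90343 dB/m
Total Att = 2.90343 * 4.0 = 11.614 dB


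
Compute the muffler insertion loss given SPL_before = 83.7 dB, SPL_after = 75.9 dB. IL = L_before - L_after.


Insertion loss = SPL without muffler - SPL with muffler
IL = 83.7 - 75.9 = 7.8 dB


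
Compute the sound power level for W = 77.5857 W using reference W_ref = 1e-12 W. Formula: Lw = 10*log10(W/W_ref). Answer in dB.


W / W_ref = 77.5857 / 1e-12 = 7.75857e+13
Lw = 10 * log10(7.75857e+13) = 138.9 dB


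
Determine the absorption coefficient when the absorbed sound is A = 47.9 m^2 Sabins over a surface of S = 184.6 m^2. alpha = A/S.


Absorption coefficient = absorbed power / incident power
alpha = A / S = 47.9 / 184.6 = 0.25948


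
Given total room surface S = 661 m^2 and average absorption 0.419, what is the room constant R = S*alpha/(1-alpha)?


R = 661 * 0.419 / (1 - 0.419) = 476.69 m^2


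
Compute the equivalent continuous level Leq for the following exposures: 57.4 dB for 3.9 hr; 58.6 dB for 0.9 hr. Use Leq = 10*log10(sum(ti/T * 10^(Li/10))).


T_total = 3.9 + 0.9 = 4.8 hr
(3.9/4.8) * 10^(57.4/10) = 446502
(0.9/4.8) * 10^(58.6/10) = 135832
Sum = 446502 + 135832 = 582334
Leq = 10*log10(582334) = 57.652 dB


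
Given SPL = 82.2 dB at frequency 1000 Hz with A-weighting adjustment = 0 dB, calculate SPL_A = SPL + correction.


A-weighting table: 1000 Hz -> 0 dB correction
SPL_A = SPL + correction = 82.2 + (0) = 82.2 dBA


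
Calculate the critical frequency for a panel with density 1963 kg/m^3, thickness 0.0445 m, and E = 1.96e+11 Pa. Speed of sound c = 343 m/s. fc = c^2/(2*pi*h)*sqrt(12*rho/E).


12*rho/E = 12*1963/1.96e+11 = 1.20184e-07
sqrt(12*rho/E) = sqrt(1.20184e-07) = 0.000346676
c^2/(2*pi*h) = 343^2/(2*pi*0.0445) = 420773
fc = 420773 * 0.000346676 = 145.87 Hz


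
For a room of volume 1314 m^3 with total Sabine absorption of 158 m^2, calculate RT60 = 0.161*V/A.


RT60 = 0.161 * 1314 / 158 = 1.3389 s


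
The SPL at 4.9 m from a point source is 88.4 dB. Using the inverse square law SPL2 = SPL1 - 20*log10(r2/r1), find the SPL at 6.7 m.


r2/r1 = 6.7/4.9 = 1.36735
Correction = 20*log10(1.36735) = 2.71759 dB
SPL2 = 88.4 - 2.71759 = 85.682 dB


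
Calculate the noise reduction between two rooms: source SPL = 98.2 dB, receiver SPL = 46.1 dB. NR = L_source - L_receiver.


NR = L_source - L_receiver (difference between source and receiving room levels)
NR = 98.2 - 46.1 = 52.1 dB


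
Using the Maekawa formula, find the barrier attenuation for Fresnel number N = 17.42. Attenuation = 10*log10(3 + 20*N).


3 + 20*N = 3 + 20*17.42 = 351.4
Att = 10*log10(351.4) = 25.458 dB


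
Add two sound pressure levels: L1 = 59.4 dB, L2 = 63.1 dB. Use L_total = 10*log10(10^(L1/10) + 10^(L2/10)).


10^(59.4/10) = 870964
10^(63.1/10) = 2.04174e+06
Sum = 870964 + 2.04174e+06 = 2.9127e+06
L_total = 10*log10(2.9127e+06) = 64.643 dB


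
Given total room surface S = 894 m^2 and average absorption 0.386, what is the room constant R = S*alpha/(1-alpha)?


R = 894 * 0.386 / (1 - 0.386) = 562.03 m^2


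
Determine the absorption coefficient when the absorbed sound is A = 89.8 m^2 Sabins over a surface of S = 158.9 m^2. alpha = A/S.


Absorption coefficient = absorbed power / incident power
alpha = A / S = 89.8 / 158.9 = 0.56514


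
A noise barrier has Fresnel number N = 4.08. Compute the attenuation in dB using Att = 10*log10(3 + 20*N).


3 + 20*N = 3 + 20*4.08 = 84.6
Att = 10*log10(84.6) = 19.274 dB


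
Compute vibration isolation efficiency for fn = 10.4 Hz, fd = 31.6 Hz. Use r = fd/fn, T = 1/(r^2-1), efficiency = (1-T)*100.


r = 31.6 / 10.4 = 3.03846
r^2 - 1 = 3.03846^2 - 1 = 8.23224
T = 1/8.23224 = 0.121474
Efficiency = (1 - 0.121474)*100 = 87.853 %


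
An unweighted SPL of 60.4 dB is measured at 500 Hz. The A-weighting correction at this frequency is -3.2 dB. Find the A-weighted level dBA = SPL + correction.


A-weighting table: 500 Hz -> -3.2 dB correction
SPL_A = SPL + correction = 60.4 + (-3.2) = 57.2 dBA


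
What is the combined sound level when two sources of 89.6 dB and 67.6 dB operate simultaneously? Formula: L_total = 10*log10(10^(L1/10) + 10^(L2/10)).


10^(89.6/10) = 9.12011e+08
10^(67.6/10) = 5.7544e+06
Sum = 9.12011e+08 + 5.7544e+06 = 9.17765e+08
L_total = 10*log10(9.17765e+08) = 89.627 dB


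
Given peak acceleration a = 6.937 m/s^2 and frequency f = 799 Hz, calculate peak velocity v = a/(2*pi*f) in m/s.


omega = 2*pi*f = 2*pi*799 = 5020.27 rad/s
v = a / omega = 6.937 / 5020.27 = 0.0013818 m/s


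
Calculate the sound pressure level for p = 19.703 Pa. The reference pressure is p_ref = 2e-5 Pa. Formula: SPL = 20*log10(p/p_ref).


p / p_ref = 19.703 / 2e-5 = 985150
SPL = 20 * log10(985150) = 119.87 dB


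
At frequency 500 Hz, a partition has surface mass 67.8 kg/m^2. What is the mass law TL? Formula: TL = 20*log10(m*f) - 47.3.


m * f = 67.8 * 500 = 33900
20*log10(33900) = 90.604 dB
TL = 90.604 - 47.3 = 43.304 dB


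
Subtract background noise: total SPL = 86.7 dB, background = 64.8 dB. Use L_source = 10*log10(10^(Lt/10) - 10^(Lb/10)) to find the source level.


10^(86.7/10) = 4.67735e+08
10^(64.8/10) = 3.01995e+06
Difference = 4.67735e+08 - 3.01995e+06 = 4.64715e+08
L_source = 10*log10(4.64715e+08) = 86.672 dB


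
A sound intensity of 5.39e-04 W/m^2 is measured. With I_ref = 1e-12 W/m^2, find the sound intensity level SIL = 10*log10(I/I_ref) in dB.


I / I_ref = 5.39e-04 / 1e-12 = 5.39e+08
SIL = 10 * log10(5.39e+08) = 87.316 dB


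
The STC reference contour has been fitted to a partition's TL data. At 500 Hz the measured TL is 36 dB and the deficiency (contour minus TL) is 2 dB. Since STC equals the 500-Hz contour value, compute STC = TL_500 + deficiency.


By ASTM E413, STC = value of the fitted reference contour at 500 Hz.
Contour value at 500 Hz = TL_500 + deficiency = 36 + 2 = 38
STC = 38


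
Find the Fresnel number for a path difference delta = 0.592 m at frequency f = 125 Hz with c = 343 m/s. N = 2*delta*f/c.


N = 2*delta*f/c = 2*delta/lambda, where lambda = c/f
lambda = 343 / 125 = 2.744 m
N = 2 * 0.592 / 2.744 = 0.43149


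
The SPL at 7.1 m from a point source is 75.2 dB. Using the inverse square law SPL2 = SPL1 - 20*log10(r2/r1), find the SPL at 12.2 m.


r2/r1 = 12.2/7.1 = 1.71831
Correction = 20*log10(1.71831) = 4.70203 dB
SPL2 = 75.2 - 4.70203 = 70.498 dB


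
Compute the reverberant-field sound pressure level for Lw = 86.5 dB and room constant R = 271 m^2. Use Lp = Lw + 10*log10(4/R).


4/R = 4/271 = 0.0147601
Lp = 86.5 + 10*log10(0.0147601) = 68.191 dB


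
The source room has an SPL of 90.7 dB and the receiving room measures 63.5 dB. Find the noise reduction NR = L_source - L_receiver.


NR = L_source - L_receiver (difference between source and receiving room levels)
NR = 90.7 - 63.5 = 27.2 dB


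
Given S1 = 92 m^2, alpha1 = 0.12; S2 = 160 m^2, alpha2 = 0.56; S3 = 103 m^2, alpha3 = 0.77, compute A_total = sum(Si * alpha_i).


92 * 0.12 = 11.04
160 * 0.56 = 89.6
103 * 0.77 = 79.31
A_total = 11.04 + 89.6 + 79.31 = 179.95 m^2


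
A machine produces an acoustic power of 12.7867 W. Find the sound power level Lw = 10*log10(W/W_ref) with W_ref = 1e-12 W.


W / W_ref = 12.7867 / 1e-12 = 1.27867e+13
Lw = 10 * log10(1.27867e+13) = 131.07 dB


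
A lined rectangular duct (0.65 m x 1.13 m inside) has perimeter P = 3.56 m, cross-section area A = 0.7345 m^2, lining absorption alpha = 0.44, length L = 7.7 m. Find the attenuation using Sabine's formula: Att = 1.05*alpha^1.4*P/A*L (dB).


alpha^1.4 = 0.44^1.4 = 0.316835
Attenuation rate = 1.05 * alpha^1.4 * P / A
= 1.05 * 0.316835 * 3.56 / 0.7345 = 1.61243 dB/m
Total Att = 1.61243 * 7.7 = 12.416 dB


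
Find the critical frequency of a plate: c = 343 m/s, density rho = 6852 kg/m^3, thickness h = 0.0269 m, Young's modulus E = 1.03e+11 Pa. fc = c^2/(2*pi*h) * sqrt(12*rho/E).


12*rho/E = 12*6852/1.03e+11 = 7.98291e-07
sqrt(12*rho/E) = sqrt(7.98291e-07) = 0.000893471
c^2/(2*pi*h) = 343^2/(2*pi*0.0269) = 696075
fc = 696075 * 0.000893471 = 621.92 Hz


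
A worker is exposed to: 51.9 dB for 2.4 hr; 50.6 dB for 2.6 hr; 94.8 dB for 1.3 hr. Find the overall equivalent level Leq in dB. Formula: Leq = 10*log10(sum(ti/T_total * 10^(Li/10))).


T_total = 2.4 + 2.6 + 1.3 = 6.3 hr
(2.4/6.3) * 10^(51.9/10) = 59002.5
(2.6/6.3) * 10^(50.6/10) = 47384.1
(1.3/6.3) * 10^(94.8/10) = 6.23165e+08
Sum = 59002.5 + 47384.1 + 6.23165e+08 = 6.23271e+08
Leq = 10*log10(6.23271e+08) = 87.947 dB


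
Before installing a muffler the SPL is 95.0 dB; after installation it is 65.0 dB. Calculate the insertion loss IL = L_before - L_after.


Insertion loss = SPL without muffler - SPL with muffler
IL = 95.0 - 65.0 = 30 dB


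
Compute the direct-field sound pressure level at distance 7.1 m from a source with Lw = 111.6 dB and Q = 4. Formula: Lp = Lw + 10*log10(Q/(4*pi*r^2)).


4*pi*r^2 = 4*pi*7.1^2 = 633.471 m^2
Q / (4*pi*r^2) = 4 / 633.471 = 0.00631442
Lp = 111.6 + 10*log10(0.00631442) = 89.603 dB


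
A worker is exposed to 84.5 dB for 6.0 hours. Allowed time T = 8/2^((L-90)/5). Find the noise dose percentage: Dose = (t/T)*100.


T_allowed = 8 / 2^((84.5 - 90)/5) = 17.1484 hr
Dose = 6.0 / 17.1484 * 100 = 34.989 %


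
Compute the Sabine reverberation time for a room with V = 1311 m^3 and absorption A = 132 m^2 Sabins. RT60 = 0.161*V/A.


RT60 = 0.161 * 1311 / 132 = 1.599 s


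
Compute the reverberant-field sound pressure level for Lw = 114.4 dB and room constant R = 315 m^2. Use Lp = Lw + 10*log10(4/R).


4/R = 4/315 = 0.0126984
Lp = 114.4 + 10*log10(0.0126984) = 95.437 dB


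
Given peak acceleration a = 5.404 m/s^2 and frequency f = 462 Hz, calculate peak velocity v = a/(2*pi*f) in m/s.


omega = 2*pi*f = 2*pi*462 = 2902.83 rad/s
v = a / omega = 5.404 / 2902.83 = 0.0018616 m/s


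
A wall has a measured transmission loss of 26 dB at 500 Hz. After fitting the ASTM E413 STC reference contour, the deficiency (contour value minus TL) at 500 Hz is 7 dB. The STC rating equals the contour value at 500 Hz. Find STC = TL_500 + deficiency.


By ASTM E413, STC = value of the fitted reference contour at 500 Hz.
Contour value at 500 Hz = TL_500 + deficiency = 26 + 7 = 33
STC = 33


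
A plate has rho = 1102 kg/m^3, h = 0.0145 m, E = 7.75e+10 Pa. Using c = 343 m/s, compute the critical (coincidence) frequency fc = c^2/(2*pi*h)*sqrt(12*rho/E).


12*rho/E = 12*1102/7.75e+10 = 1.70632e-07
sqrt(12*rho/E) = sqrt(1.70632e-07) = 0.000413076
c^2/(2*pi*h) = 343^2/(2*pi*0.0145) = 1.29134e+06
fc = 1.29134e+06 * 0.000413076 = 533.42 Hz


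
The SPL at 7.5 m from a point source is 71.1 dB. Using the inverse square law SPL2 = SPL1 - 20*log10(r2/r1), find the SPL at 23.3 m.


r2/r1 = 23.3/7.5 = 3.10667
Correction = 20*log10(3.10667) = 9.8459 dB
SPL2 = 71.1 - 9.8459 = 61.254 dB


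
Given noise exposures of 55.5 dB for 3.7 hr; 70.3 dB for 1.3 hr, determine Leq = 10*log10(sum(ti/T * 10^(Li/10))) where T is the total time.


T_total = 3.7 + 1.3 = 5.0 hr
(3.7/5.0) * 10^(55.5/10) = 262562
(1.3/5.0) * 10^(70.3/10) = 2.78595e+06
Sum = 262562 + 2.78595e+06 = 3.04851e+06
Leq = 10*log10(3.04851e+06) = 64.841 dB


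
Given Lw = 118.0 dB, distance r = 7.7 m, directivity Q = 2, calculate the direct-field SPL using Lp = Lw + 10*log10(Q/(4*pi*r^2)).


4*pi*r^2 = 4*pi*7.7^2 = 745.06 m^2
Q / (4*pi*r^2) = 2 / 745.06 = 0.00268435
Lp = 118.0 + 10*log10(0.00268435) = 92.288 dB


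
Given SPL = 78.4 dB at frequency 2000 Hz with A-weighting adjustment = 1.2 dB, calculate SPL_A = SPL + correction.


A-weighting table: 2000 Hz -> 1.2 dB correction
SPL_A = SPL + correction = 78.4 + (1.2) = 79.6 dBA


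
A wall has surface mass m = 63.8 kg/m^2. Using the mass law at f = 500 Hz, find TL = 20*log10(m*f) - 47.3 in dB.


m * f = 63.8 * 500 = 31900
20*log10(31900) = 90.0758 dB
TL = 90.0758 - 47.3 = 42.776 dB


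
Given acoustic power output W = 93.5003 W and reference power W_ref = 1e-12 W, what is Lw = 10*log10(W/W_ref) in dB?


W / W_ref = 93.5003 / 1e-12 = 9.35003e+13
Lw = 10 * log10(9.35003e+13) = 139.71 dB


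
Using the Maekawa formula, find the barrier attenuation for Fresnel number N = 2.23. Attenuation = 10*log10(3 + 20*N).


3 + 20*N = 3 + 20*2.23 = 47.6
Att = 10*log10(47.6) = 16.776 dB


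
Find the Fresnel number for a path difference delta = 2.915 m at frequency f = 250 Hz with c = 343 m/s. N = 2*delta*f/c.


N = 2*delta*f/c = 2*delta/lambda, where lambda = c/f
lambda = 343 / 250 = 1.372 m
N = 2 * 2.915 / 1.372 = 4.2493


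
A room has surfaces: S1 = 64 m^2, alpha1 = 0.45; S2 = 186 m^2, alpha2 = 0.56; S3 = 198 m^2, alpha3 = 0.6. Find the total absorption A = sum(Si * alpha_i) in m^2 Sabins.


64 * 0.45 = 28.8
186 * 0.56 = 104.16
198 * 0.6 = 118.8
A_total = 28.8 + 104.16 + 118.8 = 251.76 m^2


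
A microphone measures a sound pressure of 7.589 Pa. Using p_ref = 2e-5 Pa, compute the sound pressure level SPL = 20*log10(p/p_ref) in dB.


p / p_ref = 7.589 / 2e-5 = 379450
SPL = 20 * log10(379450) = 111.58 dB


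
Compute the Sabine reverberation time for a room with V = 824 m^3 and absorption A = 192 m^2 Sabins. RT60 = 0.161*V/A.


RT60 = 0.161 * 824 / 192 = 0.69096 s


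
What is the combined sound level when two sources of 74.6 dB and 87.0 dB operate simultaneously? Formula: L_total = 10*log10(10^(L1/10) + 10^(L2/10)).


10^(74.6/10) = 2.88403e+07
10^(87.0/10) = 5.01187e+08
Sum = 2.88403e+07 + 5.01187e+08 = 5.30027e+08
L_total = 10*log10(5.30027e+08) = 87.243 dB


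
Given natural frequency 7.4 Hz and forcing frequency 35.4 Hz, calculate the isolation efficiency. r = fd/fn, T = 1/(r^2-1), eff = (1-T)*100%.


r = 35.4 / 7.4 = 4.78378
r^2 - 1 = 4.78378^2 - 1 = 21.8846
T = 1/21.8846 = 0.0456942
Efficiency = (1 - 0.0456942)*100 = 95.431 %


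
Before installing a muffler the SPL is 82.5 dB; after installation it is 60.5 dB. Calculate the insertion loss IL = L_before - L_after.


Insertion loss = SPL without muffler - SPL with muffler
IL = 82.5 - 60.5 = 22 dB


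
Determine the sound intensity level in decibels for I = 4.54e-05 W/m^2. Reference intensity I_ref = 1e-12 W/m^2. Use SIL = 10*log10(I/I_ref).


I / I_ref = 4.54e-05 / 1e-12 = 4.54e+07
SIL = 10 * log10(4.54e+07) = 76.571 dB


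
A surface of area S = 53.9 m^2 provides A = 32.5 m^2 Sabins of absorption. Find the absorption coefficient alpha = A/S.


Absorption coefficient = absorbed power / incident power
alpha = A / S = 32.5 / 53.9 = 0.60297


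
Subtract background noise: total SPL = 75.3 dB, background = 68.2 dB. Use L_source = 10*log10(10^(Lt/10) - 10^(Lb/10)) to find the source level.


10^(75.3/10) = 3.38844e+07
10^(68.2/10) = 6.60693e+06
Difference = 3.38844e+07 - 6.60693e+06 = 2.72775e+07
L_source = 10*log10(2.72775e+07) = 74.358 dB


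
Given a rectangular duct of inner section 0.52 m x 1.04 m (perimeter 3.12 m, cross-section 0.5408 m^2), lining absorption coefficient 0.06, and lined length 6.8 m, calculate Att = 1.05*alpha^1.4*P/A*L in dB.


alpha^1.4 = 0.06^1.4 = 0.0194721
Attenuation rate = 1.05 * alpha^1.4 * P / A
= 1.05 * 0.0194721 * 3.12 / 0.5408 = 0.117956 dB/m
Total Att = 0.117956 * 6.8 = 0.8021 dB


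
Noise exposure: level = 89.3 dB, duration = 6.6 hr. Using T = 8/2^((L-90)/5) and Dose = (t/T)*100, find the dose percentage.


T_allowed = 8 / 2^((89.3 - 90)/5) = 8.81524 hr
Dose = 6.6 / 8.81524 * 100 = 74.87 %


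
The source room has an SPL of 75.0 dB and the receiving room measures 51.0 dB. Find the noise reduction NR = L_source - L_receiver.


NR = L_source - L_receiver (difference between source and receiving room levels)
NR = 75.0 - 51.0 = 24 dB


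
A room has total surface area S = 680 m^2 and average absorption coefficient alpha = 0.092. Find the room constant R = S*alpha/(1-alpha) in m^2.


R = 680 * 0.092 / (1 - 0.092) = 68.899 m^2


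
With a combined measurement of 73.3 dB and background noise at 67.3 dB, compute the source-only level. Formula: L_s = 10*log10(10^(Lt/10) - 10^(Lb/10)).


10^(73.3/10) = 2.13796e+07
10^(67.3/10) = 5.37032e+06
Difference = 2.13796e+07 - 5.37032e+06 = 1.60093e+07
L_source = 10*log10(1.60093e+07) = 72.044 dB


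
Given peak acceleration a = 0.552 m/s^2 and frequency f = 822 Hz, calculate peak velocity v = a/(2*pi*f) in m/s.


omega = 2*pi*f = 2*pi*822 = 5164.78 rad/s
v = a / omega = 0.552 / 5164.78 = 0.00010688 m/s


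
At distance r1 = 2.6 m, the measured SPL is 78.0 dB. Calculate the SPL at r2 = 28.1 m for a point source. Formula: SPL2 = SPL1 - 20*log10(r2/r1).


r2/r1 = 28.1/2.6 = 10.8077
Correction = 20*log10(10.8077) = 20.6747 dB
SPL2 = 78.0 - 20.6747 = 57.325 dB


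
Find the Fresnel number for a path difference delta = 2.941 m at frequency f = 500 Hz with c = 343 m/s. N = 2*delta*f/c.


N = 2*delta*f/c = 2*delta/lambda, where lambda = c/f
lambda = 343 / 500 = 0.686 m
N = 2 * 2.941 / 0.686 = 8.5743


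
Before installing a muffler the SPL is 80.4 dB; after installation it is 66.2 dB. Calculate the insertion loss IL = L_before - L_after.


Insertion loss = SPL without muffler - SPL with muffler
IL = 80.4 - 66.2 = 14.2 dB


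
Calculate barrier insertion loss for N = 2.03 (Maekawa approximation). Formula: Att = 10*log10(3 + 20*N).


3 + 20*N = 3 + 20*2.03 = 43.6
Att = 10*log10(43.6) = 16.395 dB


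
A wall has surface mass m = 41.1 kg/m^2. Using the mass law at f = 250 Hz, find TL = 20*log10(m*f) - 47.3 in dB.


m * f = 41.1 * 250 = 10275
20*log10(10275) = 80.2356 dB
TL = 80.2356 - 47.3 = 32.936 dB


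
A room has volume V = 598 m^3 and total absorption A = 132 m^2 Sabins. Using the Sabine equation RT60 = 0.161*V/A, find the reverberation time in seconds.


RT60 = 0.161 * 598 / 132 = 0.72938 s


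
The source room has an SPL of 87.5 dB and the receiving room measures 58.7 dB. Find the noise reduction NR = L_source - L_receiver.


NR = L_source - L_receiver (difference between source and receiving room levels)
NR = 87.5 - 58.7 = 28.8 dB


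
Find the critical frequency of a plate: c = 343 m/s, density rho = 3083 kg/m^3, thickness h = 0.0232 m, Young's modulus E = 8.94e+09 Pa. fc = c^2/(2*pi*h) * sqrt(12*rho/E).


12*rho/E = 12*3083/8.94e+09 = 4.13826e-06
sqrt(12*rho/E) = sqrt(4.13826e-06) = 0.00203427
c^2/(2*pi*h) = 343^2/(2*pi*0.0232) = 807087
fc = 807087 * 0.00203427 = 1641.8 Hz


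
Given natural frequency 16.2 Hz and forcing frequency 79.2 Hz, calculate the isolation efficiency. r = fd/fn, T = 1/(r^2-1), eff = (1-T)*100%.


r = 79.2 / 16.2 = 4.88889
r^2 - 1 = 4.88889^2 - 1 = 22.9012
T = 1/22.9012 = 0.0436658
Efficiency = (1 - 0.0436658)*100 = 95.633 %


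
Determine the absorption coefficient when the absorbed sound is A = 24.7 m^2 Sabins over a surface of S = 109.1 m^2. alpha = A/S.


Absorption coefficient = absorbed power / incident power
alpha = A / S = 24.7 / 109.1 = 0.2264


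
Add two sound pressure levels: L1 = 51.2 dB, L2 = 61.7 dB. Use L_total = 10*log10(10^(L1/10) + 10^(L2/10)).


10^(51.2/10) = 131826
10^(61.7/10) = 1.47911e+06
Sum = 131826 + 1.47911e+06 = 1.61094e+06
L_total = 10*log10(1.61094e+06) = 62.071 dB


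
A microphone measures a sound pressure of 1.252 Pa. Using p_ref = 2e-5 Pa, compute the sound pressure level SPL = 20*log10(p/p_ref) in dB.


p / p_ref = 1.252 / 2e-5 = 62600
SPL = 20 * log10(62600) = 95.931 dB


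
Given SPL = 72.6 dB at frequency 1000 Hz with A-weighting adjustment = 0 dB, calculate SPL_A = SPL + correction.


A-weighting table: 1000 Hz -> 0 dB correction
SPL_A = SPL + correction = 72.6 + (0) = 72.6 dBA


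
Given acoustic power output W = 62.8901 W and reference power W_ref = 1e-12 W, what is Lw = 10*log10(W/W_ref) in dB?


W / W_ref = 62.8901 / 1e-12 = 6.28901e+13
Lw = 10 * log10(6.28901e+13) = 137.99 dB


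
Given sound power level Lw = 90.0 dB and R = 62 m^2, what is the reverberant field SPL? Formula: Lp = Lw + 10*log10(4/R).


4/R = 4/62 = 0.0645161
Lp = 90.0 + 10*log10(0.0645161) = 78.097 dB


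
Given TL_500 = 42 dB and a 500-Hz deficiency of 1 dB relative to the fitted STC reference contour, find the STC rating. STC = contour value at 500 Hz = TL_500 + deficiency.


By ASTM E413, STC = value of the fitted reference contour at 500 Hz.
Contour value at 500 Hz = TL_500 + deficiency = 42 + 1 = 43
STC = 43


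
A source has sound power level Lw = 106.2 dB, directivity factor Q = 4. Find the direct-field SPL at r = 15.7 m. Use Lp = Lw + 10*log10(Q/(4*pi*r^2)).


4*pi*r^2 = 4*pi*15.7^2 = 3097.48 m^2
Q / (4*pi*r^2) = 4 / 3097.48 = 0.00129137
Lp = 106.2 + 10*log10(0.00129137) = 77.311 dB


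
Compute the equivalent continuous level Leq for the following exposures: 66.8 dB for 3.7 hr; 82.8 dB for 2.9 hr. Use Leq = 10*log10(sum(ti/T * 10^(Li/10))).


T_total = 3.7 + 2.9 = 6.6 hr
(3.7/6.6) * 10^(66.8/10) = 2.68323e+06
(2.9/6.6) * 10^(82.8/10) = 8.37248e+07
Sum = 2.68323e+06 + 8.37248e+07 = 8.6408e+07
Leq = 10*log10(8.6408e+07) = 79.366 dB


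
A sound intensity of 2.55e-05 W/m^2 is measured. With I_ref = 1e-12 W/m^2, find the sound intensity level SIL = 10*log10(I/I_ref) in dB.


I / I_ref = 2.55e-05 / 1e-12 = 2.55e+07
SIL = 10 * log10(2.55e+07) = 74.065 dB


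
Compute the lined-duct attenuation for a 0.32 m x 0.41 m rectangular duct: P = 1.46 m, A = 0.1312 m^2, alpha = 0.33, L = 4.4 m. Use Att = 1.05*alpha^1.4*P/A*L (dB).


alpha^1.4 = 0.33^1.4 = 0.211797
Attenuation rate = 1.05 * alpha^1.4 * P / A
= 1.05 * 0.211797 * 1.46 / 0.1312 = 2.47473 dB/m
Total Att = 2.47473 * 4.4 = 10.889 dB


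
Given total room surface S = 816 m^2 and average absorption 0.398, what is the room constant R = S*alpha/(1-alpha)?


R = 816 * 0.398 / (1 - 0.398) = 539.48 m^2


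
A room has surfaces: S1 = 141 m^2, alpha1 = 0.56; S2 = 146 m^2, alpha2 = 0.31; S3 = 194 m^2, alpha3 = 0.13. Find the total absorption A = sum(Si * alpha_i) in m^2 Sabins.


141 * 0.56 = 78.96
146 * 0.31 = 45.26
194 * 0.13 = 25.22
A_total = 78.96 + 45.26 + 25.22 = 149.44 m^2


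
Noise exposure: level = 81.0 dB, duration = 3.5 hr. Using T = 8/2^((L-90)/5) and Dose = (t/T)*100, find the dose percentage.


T_allowed = 8 / 2^((81.0 - 90)/5) = 27.8576 hr
Dose = 3.5 / 27.8576 * 100 = 12.564 %


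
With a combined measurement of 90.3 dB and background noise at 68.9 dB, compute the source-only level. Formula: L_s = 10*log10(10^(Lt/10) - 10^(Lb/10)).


10^(90.3/10) = 1.07152e+09
10^(68.9/10) = 7.76247e+06
Difference = 1.07152e+09 - 7.76247e+06 = 1.06376e+09
L_source = 10*log10(1.06376e+09) = 90.268 dB


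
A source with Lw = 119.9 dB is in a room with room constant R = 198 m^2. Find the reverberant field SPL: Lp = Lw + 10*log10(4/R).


4/R = 4/198 = 0.020202
Lp = 119.9 + 10*log10(0.020202) = 102.95 dB


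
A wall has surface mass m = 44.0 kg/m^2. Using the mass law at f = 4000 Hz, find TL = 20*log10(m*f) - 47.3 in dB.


m * f = 44.0 * 4000 = 176000
20*log10(176000) = 104.91 dB
TL = 104.91 - 47.3 = 57.61 dB


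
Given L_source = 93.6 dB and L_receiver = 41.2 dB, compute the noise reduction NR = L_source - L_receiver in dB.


NR = L_source - L_receiver (difference between source and receiving room levels)
NR = 93.6 - 41.2 = 52.4 dB


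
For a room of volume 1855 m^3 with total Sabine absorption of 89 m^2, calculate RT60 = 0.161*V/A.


RT60 = 0.161 * 1855 / 89 = 3.3557 s


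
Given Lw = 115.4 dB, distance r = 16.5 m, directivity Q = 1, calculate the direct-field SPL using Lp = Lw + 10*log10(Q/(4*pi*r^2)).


4*pi*r^2 = 4*pi*16.5^2 = 3421.19 m^2
Q / (4*pi*r^2) = 1 / 3421.19 = 0.000292296
Lp = 115.4 + 10*log10(0.000292296) = 80.058 dB


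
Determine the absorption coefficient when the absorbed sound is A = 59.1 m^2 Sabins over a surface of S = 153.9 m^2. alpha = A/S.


Absorption coefficient = absorbed power / incident power
alpha = A / S = 59.1 / 153.9 = 0.38402


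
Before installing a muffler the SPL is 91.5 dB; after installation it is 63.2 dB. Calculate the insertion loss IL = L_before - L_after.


Insertion loss = SPL without muffler - SPL with muffler
IL = 91.5 - 63.2 = 28.3 dB


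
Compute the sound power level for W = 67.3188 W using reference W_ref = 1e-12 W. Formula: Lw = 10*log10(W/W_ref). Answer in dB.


W / W_ref = 67.3188 / 1e-12 = 6.73188e+13
Lw = 10 * log10(6.73188e+13) = 138.28 dB


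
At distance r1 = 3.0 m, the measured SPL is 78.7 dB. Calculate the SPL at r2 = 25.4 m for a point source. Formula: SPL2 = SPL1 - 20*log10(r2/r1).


r2/r1 = 25.4/3.0 = 8.46667
Correction = 20*log10(8.46667) = 18.5543 dB
SPL2 = 78.7 - 18.5543 = 60.146 dB


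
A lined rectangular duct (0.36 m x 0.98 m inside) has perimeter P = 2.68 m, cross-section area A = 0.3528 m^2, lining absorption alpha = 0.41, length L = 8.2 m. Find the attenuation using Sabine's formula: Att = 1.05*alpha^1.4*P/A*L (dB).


alpha^1.4 = 0.41^1.4 = 0.28701
Attenuation rate = 1.05 * alpha^1.4 * P / A
= 1.05 * 0.28701 * 2.68 / 0.3528 = 2.28925 dB/m
Total Att = 2.28925 * 8.2 = 18.772 dB


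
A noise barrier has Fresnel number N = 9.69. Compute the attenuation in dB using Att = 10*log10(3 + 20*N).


3 + 20*N = 3 + 20*9.69 = 196.8
Att = 10*log10(196.8) = 22.94 dB


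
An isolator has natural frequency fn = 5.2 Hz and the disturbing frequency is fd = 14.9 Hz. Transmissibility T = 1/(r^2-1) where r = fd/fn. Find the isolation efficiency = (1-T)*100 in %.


r = 14.9 / 5.2 = 2.86538
r^2 - 1 = 2.86538^2 - 1 = 7.2104
T = 1/7.2104 = 0.138689
Efficiency = (1 - 0.138689)*100 = 86.131 %


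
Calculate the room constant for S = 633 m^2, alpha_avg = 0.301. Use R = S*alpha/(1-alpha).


R = 633 * 0.301 / (1 - 0.301) = 272.58 m^2


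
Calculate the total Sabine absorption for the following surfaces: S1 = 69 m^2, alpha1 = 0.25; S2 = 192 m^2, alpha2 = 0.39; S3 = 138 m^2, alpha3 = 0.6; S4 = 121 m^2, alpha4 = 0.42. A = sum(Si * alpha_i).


69 * 0.25 = 17.25
192 * 0.39 = 74.88
138 * 0.6 = 82.8
121 * 0.42 = 50.82
A_total = 17.25 + 74.88 + 82.8 + 50.82 = 225.75 m^2


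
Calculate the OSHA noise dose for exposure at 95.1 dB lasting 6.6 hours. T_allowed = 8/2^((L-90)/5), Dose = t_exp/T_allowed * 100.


T_allowed = 8 / 2^((95.1 - 90)/5) = 3.94493 hr
Dose = 6.6 / 3.94493 * 100 = 167.3 %


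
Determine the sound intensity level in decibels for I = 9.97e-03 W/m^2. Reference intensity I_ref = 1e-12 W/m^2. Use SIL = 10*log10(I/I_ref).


I / I_ref = 9.97e-03 / 1e-12 = 9.97e+09
SIL = 10 * log10(9.97e+09) = 99.987 dB


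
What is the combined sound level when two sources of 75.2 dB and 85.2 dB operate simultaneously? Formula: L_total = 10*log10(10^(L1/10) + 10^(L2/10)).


10^(75.2/10) = 3.31131e+07
10^(85.2/10) = 3.31131e+08
Sum = 3.31131e+07 + 3.31131e+08 = 3.64244e+08
L_total = 10*log10(3.64244e+08) = 85.614 dB


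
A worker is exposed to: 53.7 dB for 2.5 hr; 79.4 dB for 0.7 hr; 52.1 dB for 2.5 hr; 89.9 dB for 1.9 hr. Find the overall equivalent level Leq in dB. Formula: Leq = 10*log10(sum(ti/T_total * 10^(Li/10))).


T_total = 2.5 + 0.7 + 2.5 + 1.9 = 7.6 hr
(2.5/7.6) * 10^(53.7/10) = 77112.8
(0.7/7.6) * 10^(79.4/10) = 8.02203e+06
(2.5/7.6) * 10^(52.1/10) = 53349
(1.9/7.6) * 10^(89.9/10) = 2.44309e+08
Sum = 77112.8 + 8.02203e+06 + 53349 + 2.44309e+08 = 2.52461e+08
Leq = 10*log10(2.52461e+08) = 84.022 dB


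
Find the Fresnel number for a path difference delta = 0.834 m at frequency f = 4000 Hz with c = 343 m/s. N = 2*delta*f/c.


N = 2*delta*f/c = 2*delta/lambda, where lambda = c/f
lambda = 343 / 4000 = 0.08575 m
N = 2 * 0.834 / 0.08575 = 19.452


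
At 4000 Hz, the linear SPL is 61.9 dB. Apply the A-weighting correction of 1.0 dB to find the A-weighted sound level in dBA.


A-weighting table: 4000 Hz -> 1.0 dB correction
SPL_A = SPL + correction = 61.9 + (1.0) = 62.9 dBA


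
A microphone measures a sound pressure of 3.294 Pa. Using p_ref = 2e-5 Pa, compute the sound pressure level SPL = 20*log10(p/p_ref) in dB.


p / p_ref = 3.294 / 2e-5 = 164700
SPL = 20 * log10(164700) = 104.33 dB


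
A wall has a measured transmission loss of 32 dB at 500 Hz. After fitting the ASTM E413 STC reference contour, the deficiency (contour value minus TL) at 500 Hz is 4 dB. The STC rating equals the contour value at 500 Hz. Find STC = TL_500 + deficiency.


By ASTM E413, STC = value of the fitted reference contour at 500 Hz.
Contour value at 500 Hz = TL_500 + deficiency = 32 + 4 = 36
STC = 36


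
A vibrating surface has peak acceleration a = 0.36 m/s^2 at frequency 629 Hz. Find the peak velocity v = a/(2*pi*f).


omega = 2*pi*f = 2*pi*629 = 3952.12 rad/s
v = a / omega = 0.36 / 3952.12 = 9.109e-05 m/s


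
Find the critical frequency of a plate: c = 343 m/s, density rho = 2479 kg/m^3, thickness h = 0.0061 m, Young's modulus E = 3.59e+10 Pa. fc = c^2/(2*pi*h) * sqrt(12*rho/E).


12*rho/E = 12*2479/3.59e+10 = 8.28635e-07
sqrt(12*rho/E) = sqrt(8.28635e-07) = 0.000910294
c^2/(2*pi*h) = 343^2/(2*pi*0.0061) = 3.06958e+06
fc = 3.06958e+06 * 0.000910294 = 2794.2 Hz


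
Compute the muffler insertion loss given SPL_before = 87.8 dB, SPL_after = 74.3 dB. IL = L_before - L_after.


Insertion loss = SPL without muffler - SPL with muffler
IL = 87.8 - 74.3 = 13.5 dB


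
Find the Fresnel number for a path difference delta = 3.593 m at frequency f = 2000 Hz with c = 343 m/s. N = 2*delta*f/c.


N = 2*delta*f/c = 2*delta/lambda, where lambda = c/f
lambda = 343 / 2000 = 0.1715 m
N = 2 * 3.593 / 0.1715 = 41.901


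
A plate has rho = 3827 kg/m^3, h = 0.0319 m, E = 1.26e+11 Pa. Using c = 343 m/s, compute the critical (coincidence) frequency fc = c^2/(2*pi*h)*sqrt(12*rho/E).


12*rho/E = 12*3827/1.26e+11 = 3.64476e-07
sqrt(12*rho/E) = sqrt(3.64476e-07) = 0.000603718
c^2/(2*pi*h) = 343^2/(2*pi*0.0319) = 586972
fc = 586972 * 0.000603718 = 354.37 Hz


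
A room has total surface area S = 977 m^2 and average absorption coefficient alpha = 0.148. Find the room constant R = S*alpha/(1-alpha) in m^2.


R = 977 * 0.148 / (1 - 0.148) = 169.71 m^2


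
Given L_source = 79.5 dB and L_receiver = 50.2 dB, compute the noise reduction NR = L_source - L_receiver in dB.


NR = L_source - L_receiver (difference between source and receiving room levels)
NR = 79.5 - 50.2 = 29.3 dB


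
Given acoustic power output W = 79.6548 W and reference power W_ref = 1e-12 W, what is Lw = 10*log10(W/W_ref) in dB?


W / W_ref = 79.6548 / 1e-12 = 7.96548e+13
Lw = 10 * log10(7.96548e+13) = 139.01 dB


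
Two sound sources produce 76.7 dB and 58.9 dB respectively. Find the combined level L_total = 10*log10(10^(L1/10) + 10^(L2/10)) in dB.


10^(76.7/10) = 4.67735e+07
10^(58.9/10) = 776247
Sum = 4.67735e+07 + 776247 = 4.75497e+07
L_total = 10*log10(4.75497e+07) = 76.771 dB


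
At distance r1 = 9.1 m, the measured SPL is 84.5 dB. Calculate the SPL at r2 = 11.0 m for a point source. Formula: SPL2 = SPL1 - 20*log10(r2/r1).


r2/r1 = 11.0/9.1 = 1.20879
Correction = 20*log10(1.20879) = 1.64702 dB
SPL2 = 84.5 - 1.64702 = 82.853 dB


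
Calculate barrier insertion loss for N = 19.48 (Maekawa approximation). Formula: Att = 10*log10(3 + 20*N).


3 + 20*N = 3 + 20*19.48 = 392.6
Att = 10*log10(392.6) = 25.94 dB


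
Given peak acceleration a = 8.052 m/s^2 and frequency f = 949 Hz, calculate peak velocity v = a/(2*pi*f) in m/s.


omega = 2*pi*f = 2*pi*949 = 5962.74 rad/s
v = a / omega = 8.052 / 5962.74 = 0.0013504 m/s


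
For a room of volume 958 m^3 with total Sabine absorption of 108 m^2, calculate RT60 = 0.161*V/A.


RT60 = 0.161 * 958 / 108 = 1.4281 s


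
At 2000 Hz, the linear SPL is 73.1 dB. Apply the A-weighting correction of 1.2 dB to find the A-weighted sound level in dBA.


A-weighting table: 2000 Hz -> 1.2 dB correction
SPL_A = SPL + correction = 73.1 + (1.2) = 74.3 dBA


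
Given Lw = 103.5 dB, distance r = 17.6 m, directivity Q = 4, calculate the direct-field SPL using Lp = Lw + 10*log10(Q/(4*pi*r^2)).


4*pi*r^2 = 4*pi*17.6^2 = 3892.56 m^2
Q / (4*pi*r^2) = 4 / 3892.56 = 0.0010276
Lp = 103.5 + 10*log10(0.0010276) = 73.618 dB


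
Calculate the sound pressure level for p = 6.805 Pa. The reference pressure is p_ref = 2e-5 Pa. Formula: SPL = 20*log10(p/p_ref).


p / p_ref = 6.805 / 2e-5 = 340250
SPL = 20 * log10(340250) = 110.64 dB


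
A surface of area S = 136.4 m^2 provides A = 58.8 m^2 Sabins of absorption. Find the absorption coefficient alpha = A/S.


Absorption coefficient = absorbed power / incident power
alpha = A / S = 58.8 / 136.4 = 0.43109


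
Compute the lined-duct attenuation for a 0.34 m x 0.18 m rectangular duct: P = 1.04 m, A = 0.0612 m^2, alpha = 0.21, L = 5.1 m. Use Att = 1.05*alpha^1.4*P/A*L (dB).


alpha^1.4 = 0.21^1.4 = 0.112488
Attenuation rate = 1.05 * alpha^1.4 * P / A
= 1.05 * 0.112488 * 1.04 / 0.0612 = 2.00714 dB/m
Total Att = 2.00714 * 5.1 = 10.236 dB


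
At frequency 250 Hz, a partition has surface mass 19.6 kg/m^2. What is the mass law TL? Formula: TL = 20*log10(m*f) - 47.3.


m * f = 19.6 * 250 = 4900
20*log10(4900) = 73.8039 dB
TL = 73.8039 - 47.3 = 26.504 dB


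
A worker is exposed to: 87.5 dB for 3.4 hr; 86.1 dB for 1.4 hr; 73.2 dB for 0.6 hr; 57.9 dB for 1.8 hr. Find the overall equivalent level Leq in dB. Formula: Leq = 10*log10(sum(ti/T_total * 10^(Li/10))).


T_total = 3.4 + 1.4 + 0.6 + 1.8 = 7.2 hr
(3.4/7.2) * 10^(87.5/10) = 2.6555e+08
(1.4/7.2) * 10^(86.1/10) = 7.92128e+07
(0.6/7.2) * 10^(73.2/10) = 1.74108e+06
(1.8/7.2) * 10^(57.9/10) = 154149
Sum = 2.6555e+08 + 7.92128e+07 + 1.74108e+06 + 154149 = 3.46658e+08
Leq = 10*log10(3.46658e+08) = 85.399 dB


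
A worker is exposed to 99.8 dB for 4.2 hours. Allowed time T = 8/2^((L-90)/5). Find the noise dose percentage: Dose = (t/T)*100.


T_allowed = 8 / 2^((99.8 - 90)/5) = 2.05623 hr
Dose = 4.2 / 2.05623 * 100 = 204.26 %


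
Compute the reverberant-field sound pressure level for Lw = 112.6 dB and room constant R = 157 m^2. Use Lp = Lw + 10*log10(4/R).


4/R = 4/157 = 0.0254777
Lp = 112.6 + 10*log10(0.0254777) = 96.662 dB


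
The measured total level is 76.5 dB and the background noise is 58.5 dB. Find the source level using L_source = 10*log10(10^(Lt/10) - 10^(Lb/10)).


10^(76.5/10) = 4.46684e+07
10^(58.5/10) = 707946
Difference = 4.46684e+07 - 707946 = 4.39605e+07
L_source = 10*log10(4.39605e+07) = 76.431 dB


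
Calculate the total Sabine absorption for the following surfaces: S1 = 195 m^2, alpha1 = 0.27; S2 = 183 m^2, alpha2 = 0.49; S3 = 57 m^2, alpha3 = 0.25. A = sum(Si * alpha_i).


195 * 0.27 = 52.65
183 * 0.49 = 89.67
57 * 0.25 = 14.25
A_total = 52.65 + 89.67 + 14.25 = 156.57 m^2


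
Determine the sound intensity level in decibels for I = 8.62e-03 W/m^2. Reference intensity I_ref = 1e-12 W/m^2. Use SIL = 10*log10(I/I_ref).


I / I_ref = 8.62e-03 / 1e-12 = 8.62e+09
SIL = 10 * log10(8.62e+09) = 99.355 dB


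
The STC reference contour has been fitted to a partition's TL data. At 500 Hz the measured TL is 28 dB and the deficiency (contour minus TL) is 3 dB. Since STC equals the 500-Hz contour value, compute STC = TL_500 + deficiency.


By ASTM E413, STC = value of the fitted reference contour at 500 Hz.
Contour value at 500 Hz = TL_500 + deficiency = 28 + 3 = 31
STC = 31


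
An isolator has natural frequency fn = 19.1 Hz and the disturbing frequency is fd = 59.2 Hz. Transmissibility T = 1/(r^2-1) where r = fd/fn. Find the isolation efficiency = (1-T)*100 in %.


r = 59.2 / 19.1 = 3.09948
r^2 - 1 = 3.09948^2 - 1 = 8.60678
T = 1/8.60678 = 0.116187
Efficiency = (1 - 0.116187)*100 = 88.381 %


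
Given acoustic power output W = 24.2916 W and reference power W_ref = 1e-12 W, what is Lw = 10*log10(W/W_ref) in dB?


W / W_ref = 24.2916 / 1e-12 = 2.42916e+13
Lw = 10 * log10(2.42916e+13) = 133.85 dB
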